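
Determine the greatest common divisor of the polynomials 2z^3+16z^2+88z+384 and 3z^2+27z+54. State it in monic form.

z+6

Apply the Euclidean algorithm:
  2z^3+16z^2+88z+384 = ((2/3)z-2/3)(3z^2+27z+54) + (70z+420)
  3z^2+27z+54 = ((3/70)z+9/70)(70z+420) + (0)
Last nonzero remainder: 70z+420. Dividing through by 70 gives the monic gcd z+6.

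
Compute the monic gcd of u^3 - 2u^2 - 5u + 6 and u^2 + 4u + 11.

By polynomial division,
  u^3 - 2u^2 - 5u + 6 = (u - 6)(u^2 + 4u + 11) + (8u + 72)
  u^2 + 4u + 11 = ((1/8)u - 5/8)(8u + 72) + (56)
  8u + 72 = ((1/7)u + 9/7)(56) + (0)
The last nonzero remainder is the constant 56, so the polynomials are coprime and gcd = 1.

1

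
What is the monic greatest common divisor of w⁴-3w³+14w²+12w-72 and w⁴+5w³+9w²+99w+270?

w²-3w+18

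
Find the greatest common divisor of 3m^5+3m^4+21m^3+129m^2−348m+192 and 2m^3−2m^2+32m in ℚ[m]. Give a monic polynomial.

m^2−m+16

Euclidean algorithm in ℚ[m]:
  3m^5+3m^4+21m^3+129m^2−348m+192 = ((3/2)m^2+3m−21/2)(2m^3−2m^2+32m) + (12m^2−12m+192)
  2m^3−2m^2+32m = ((1/6)m)(12m^2−12m+192) + (0)
Last nonzero remainder: 12m^2−12m+192. Dividing through by 12 gives the monic gcd m^2−m+16.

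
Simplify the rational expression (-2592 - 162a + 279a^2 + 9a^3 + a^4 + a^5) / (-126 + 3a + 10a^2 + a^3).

Repeated division with remainder:
  a^5 + a^4 + 9a^3 + 279a^2 - 162a - 2592 = (a^2 - 9a + 96)(a^3 + 10a^2 + 3a - 126) + (-528a^2 - 1584a + 9504)
  a^3 + 10a^2 + 3a - 126 = (-(1/528)a - 7/528)(-528a^2 - 1584a + 9504) + (0)
Last nonzero remainder: -528a^2 - 1584a + 9504. Dividing through by -528 gives the monic gcd a^2 + 3a - 18.
Cancel a^2 + 3a - 18 from numerator and denominator to get the reduced form.

(144 + 33a - 2a^2 + a^3)/(7 + a)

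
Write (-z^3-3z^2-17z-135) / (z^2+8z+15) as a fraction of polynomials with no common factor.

Repeated division with remainder:
  -z^3-3z^2-17z-135 = (-z+5)(z^2+8z+15) + (-42z-210)
  z^2+8z+15 = (-(1/42)z-1/14)(-42z-210) + (0)
Last nonzero remainder: -42z-210. Dividing through by -42 gives the monic gcd z+5.
Cancel z+5 from numerator and denominator to get the reduced form.

(-z^2+2z-27)/(z+3)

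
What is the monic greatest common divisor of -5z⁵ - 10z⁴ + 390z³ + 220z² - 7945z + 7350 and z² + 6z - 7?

z² + 6z - 7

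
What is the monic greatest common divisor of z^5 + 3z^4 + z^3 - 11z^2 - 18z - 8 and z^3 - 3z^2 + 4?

Euclidean algorithm in ℚ[z]:
  z^5 + 3z^4 + z^3 - 11z^2 - 18z - 8 = (z^2 + 6z + 19)(z^3 - 3z^2 + 4) + (42z^2 - 42z - 84)
  z^3 - 3z^2 + 4 = ((1/42)z - 1/21)(42z^2 - 42z - 84) + (0)
Last nonzero remainder: 42z^2 - 42z - 84. Dividing through by 42 gives the monic gcd z^2 - z - 2.

z^2 - z - 2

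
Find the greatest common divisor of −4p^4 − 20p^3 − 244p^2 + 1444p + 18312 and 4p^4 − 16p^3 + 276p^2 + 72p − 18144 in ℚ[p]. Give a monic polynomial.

p^2 − p − 42

By polynomial division,
  −4p^4 − 20p^3 − 244p^2 + 1444p + 18312 = (−1)(4p^4 − 16p^3 + 276p^2 + 72p − 18144) + (−36p^3 + 32p^2 + 1516p + 168)
  4p^4 − 16p^3 + 276p^2 + 72p − 18144 = (−(1/9)p + 28/81)(−36p^3 + 32p^2 + 1516p + 168) + ((35104/81)p^2 − (35104/81)p − 491456/27)
  −36p^3 + 32p^2 + 1516p + 168 = (−(729/8776)p − 81/8776)((35104/81)p^2 − (35104/81)p − 491456/27) + (0)
Last nonzero remainder: (35104/81)p^2 − (35104/81)p − 491456/27. Dividing through by 35104/81 gives the monic gcd p^2 − p − 42.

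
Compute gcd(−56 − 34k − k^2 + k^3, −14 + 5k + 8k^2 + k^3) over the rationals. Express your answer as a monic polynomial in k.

Repeated division with remainder:
  k^3 − k^2 − 34k − 56 = (k^3 + 8k^2 + 5k − 14) + (−9k^2 − 39k − 42)
  k^3 + 8k^2 + 5k − 14 = (−(1/9)k − 11/27)(−9k^2 − 39k − 42) + (−(140/9)k − 280/9)
  −9k^2 − 39k − 42 = ((81/140)k + 27/20)(−(140/9)k − 280/9) + (0)
Last nonzero remainder: −(140/9)k − 280/9. Dividing through by −140/9 gives the monic gcd k + 2.

2 + k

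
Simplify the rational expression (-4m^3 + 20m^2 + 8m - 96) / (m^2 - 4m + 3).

Repeated division with remainder:
  -4m^3 + 20m^2 + 8m - 96 = (-4m + 4)(m^2 - 4m + 3) + (36m - 108)
  m^2 - 4m + 3 = ((1/36)m - 1/36)(36m - 108) + (0)
Last nonzero remainder: 36m - 108. Dividing through by 36 gives the monic gcd m - 3.
Cancel m - 3 from numerator and denominator to get the reduced form.

(-4m^2 + 8m + 32)/(m - 1)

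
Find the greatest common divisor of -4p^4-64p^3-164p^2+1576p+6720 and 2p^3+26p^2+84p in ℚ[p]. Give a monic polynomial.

p^2+13p+42

Repeated division with remainder:
  -4p^4-64p^3-164p^2+1576p+6720 = (-2p-6)(2p^3+26p^2+84p) + (160p^2+2080p+6720)
  2p^3+26p^2+84p = ((1/80)p)(160p^2+2080p+6720) + (0)
Last nonzero remainder: 160p^2+2080p+6720. Dividing through by 160 gives the monic gcd p^2+13p+42.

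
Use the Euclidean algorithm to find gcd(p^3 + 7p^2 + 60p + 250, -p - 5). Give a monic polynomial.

Apply the Euclidean algorithm:
  p^3 + 7p^2 + 60p + 250 = (-p^2 - 2p - 50)(-p - 5) + (0)
Last nonzero remainder: -p - 5. Dividing through by -1 gives the monic gcd p + 5.

p + 5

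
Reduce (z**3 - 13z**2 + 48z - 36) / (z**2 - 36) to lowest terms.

Apply the Euclidean algorithm:
  z**3 - 13z**2 + 48z - 36 = (z - 13)(z**2 - 36) + (84z - 504)
  z**2 - 36 = ((1/84)z + 1/14)(84z - 504) + (0)
Last nonzero remainder: 84z - 504. Dividing through by 84 gives the monic gcd z - 6.
Cancel z - 6 from numerator and denominator to get the reduced form.

(z**2 - 7z + 6)/(z + 6)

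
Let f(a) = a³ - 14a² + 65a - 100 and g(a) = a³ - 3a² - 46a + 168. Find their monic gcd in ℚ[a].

Apply the Euclidean algorithm:
  a³ - 14a² + 65a - 100 = (a³ - 3a² - 46a + 168) + (-11a² + 111a - 268)
  a³ - 3a² - 46a + 168 = (-(1/11)a - 78/121)(-11a² + 111a - 268) + ((144/121)a - 576/121)
  -11a² + 111a - 268 = (-(1331/144)a + 8107/144)((144/121)a - 576/121) + (0)
Last nonzero remainder: (144/121)a - 576/121. Dividing through by 144/121 gives the monic gcd a - 4.

a - 4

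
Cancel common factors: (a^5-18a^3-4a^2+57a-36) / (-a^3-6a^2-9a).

Apply the Euclidean algorithm:
  a^5-18a^3-4a^2+57a-36 = (-a^2+6a-9)(-a^3-6a^2-9a) + (-4a^2-24a-36)
  -a^3-6a^2-9a = ((1/4)a)(-4a^2-24a-36) + (0)
Last nonzero remainder: -4a^2-24a-36. Dividing through by -4 gives the monic gcd a^2+6a+9.
Cancel a^2+6a+9 from numerator and denominator to get the reduced form.

(-a^3+6a^2-9a+4)/(a)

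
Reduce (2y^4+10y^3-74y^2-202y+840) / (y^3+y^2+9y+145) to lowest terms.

(2y^3-74y+168)/(y^2-4y+29)

Euclidean algorithm in ℚ[y]:
  2y^4+10y^3-74y^2-202y+840 = (2y+8)(y^3+y^2+9y+145) + (-100y^2-564y-320)
  y^3+y^2+9y+145 = (-(1/100)y+29/625)(-100y^2-564y-320) + ((19981/625)y+19981/125)
  -100y^2-564y-320 = (-(62500/19981)y-40000/19981)((19981/625)y+19981/125) + (0)
Last nonzero remainder: (19981/625)y+19981/125. Dividing through by 19981/625 gives the monic gcd y+5.
Cancel y+5 from numerator and denominator to get the reduced form.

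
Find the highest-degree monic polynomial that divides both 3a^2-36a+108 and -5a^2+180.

a-6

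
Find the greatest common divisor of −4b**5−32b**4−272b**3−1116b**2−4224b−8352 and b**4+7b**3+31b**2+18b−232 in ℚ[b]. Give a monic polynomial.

Repeated division with remainder:
  −4b**5−32b**4−272b**3−1116b**2−4224b−8352 = (−4b−4)(b**4+7b**3+31b**2+18b−232) + (−120b**3−920b**2−5080b−9280)
  b**4+7b**3+31b**2+18b−232 = (−(1/120)b+1/180)(−120b**3−920b**2−5080b−9280) + (−(56/9)b**2−(280/9)b−1624/9)
  −120b**3−920b**2−5080b−9280 = ((135/7)b+360/7)(−(56/9)b**2−(280/9)b−1624/9) + (0)
Last nonzero remainder: −(56/9)b**2−(280/9)b−1624/9. Dividing through by −56/9 gives the monic gcd b**2+5b+29.

b**2+5b+29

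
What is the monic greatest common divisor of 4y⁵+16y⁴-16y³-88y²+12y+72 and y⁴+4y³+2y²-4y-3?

y³+3y²-y-3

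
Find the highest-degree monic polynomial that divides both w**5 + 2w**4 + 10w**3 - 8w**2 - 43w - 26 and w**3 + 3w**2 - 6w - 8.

w**2 - w - 2

Euclidean algorithm in ℚ[w]:
  w**5 + 2w**4 + 10w**3 - 8w**2 - 43w - 26 = (w**2 - w + 19)(w**3 + 3w**2 - 6w - 8) + (-63w**2 + 63w + 126)
  w**3 + 3w**2 - 6w - 8 = (-(1/63)w - 4/63)(-63w**2 + 63w + 126) + (0)
Last nonzero remainder: -63w**2 + 63w + 126. Dividing through by -63 gives the monic gcd w**2 - w - 2.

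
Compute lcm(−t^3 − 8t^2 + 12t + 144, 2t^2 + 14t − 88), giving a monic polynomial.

t^4 + 19t^3 + 76t^2 − 276t − 1584

By polynomial division,
  −t^3 − 8t^2 + 12t + 144 = (−(1/2)t − 1/2)(2t^2 + 14t − 88) + (−25t + 100)
  2t^2 + 14t − 88 = (−(2/25)t − 22/25)(−25t + 100) + (0)
Last nonzero remainder: −25t + 100. Dividing through by −25 gives the monic gcd t − 4.
Then lcm(f, g) = f·g / gcd(f, g); expanding and making the result monic gives the answer.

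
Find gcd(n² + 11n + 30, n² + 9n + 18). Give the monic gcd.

Apply the Euclidean algorithm:
  n² + 11n + 30 = (n² + 9n + 18) + (2n + 12)
  n² + 9n + 18 = ((1/2)n + 3/2)(2n + 12) + (0)
Last nonzero remainder: 2n + 12. Dividing through by 2 gives the monic gcd n + 6.

n + 6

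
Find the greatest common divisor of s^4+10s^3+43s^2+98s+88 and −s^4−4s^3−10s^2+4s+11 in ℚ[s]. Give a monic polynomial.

s^2+4s+11

Apply the Euclidean algorithm:
  s^4+10s^3+43s^2+98s+88 = (−1)(−s^4−4s^3−10s^2+4s+11) + (6s^3+33s^2+102s+99)
  −s^4−4s^3−10s^2+4s+11 = (−(1/6)s+1/4)(6s^3+33s^2+102s+99) + (−(5/4)s^2−5s−55/4)
  6s^3+33s^2+102s+99 = (−(24/5)s−36/5)(−(5/4)s^2−5s−55/4) + (0)
Last nonzero remainder: −(5/4)s^2−5s−55/4. Dividing through by −5/4 gives the monic gcd s^2+4s+11.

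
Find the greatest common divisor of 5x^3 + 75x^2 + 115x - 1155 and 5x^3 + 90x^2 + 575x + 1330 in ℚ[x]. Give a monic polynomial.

x + 7

By polynomial division,
  5x^3 + 75x^2 + 115x - 1155 = (5x^3 + 90x^2 + 575x + 1330) + (-15x^2 - 460x - 2485)
  5x^3 + 90x^2 + 575x + 1330 = (-(1/3)x + 38/9)(-15x^2 - 460x - 2485) + ((15200/9)x + 106400/9)
  -15x^2 - 460x - 2485 = (-(27/3040)x - 639/3040)((15200/9)x + 106400/9) + (0)
Last nonzero remainder: (15200/9)x + 106400/9. Dividing through by 15200/9 gives the monic gcd x + 7.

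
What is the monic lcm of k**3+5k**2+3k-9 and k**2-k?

k**4+5k**3+3k**2-9k

By polynomial division,
  k**3+5k**2+3k-9 = (k+6)(k**2-k) + (9k-9)
  k**2-k = ((1/9)k)(9k-9) + (0)
Last nonzero remainder: 9k-9. Dividing through by 9 gives the monic gcd k-1.
Then lcm(f, g) = f·g / gcd(f, g); expanding and making the result monic gives the answer.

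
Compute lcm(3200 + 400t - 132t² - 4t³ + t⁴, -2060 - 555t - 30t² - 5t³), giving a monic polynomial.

By polynomial division,
  t⁴ - 4t³ - 132t² + 400t + 3200 = (-(1/5)t + 2)(-5t³ - 30t² - 555t - 2060) + (-183t² + 1098t + 7320)
  -5t³ - 30t² - 555t - 2060 = ((5/183)t + 20/61)(-183t² + 1098t + 7320) + (-1115t - 4460)
  -183t² + 1098t + 7320 = ((183/1115)t - 366/223)(-1115t - 4460) + (0)
Last nonzero remainder: -1115t - 4460. Dividing through by -1115 gives the monic gcd t + 4.
Then lcm(f, g) = f·g / gcd(f, g); expanding and making the result monic gives the answer.

329600 + 47600t - 9596t² - 276t³ - 37t⁴ - 2t⁵ + t⁶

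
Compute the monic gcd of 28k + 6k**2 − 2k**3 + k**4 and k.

k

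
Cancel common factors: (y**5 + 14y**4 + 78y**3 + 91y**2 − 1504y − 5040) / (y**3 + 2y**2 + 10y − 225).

(y**3 + 7y**2 − 16y − 112)/(y − 5)

By polynomial division,
  y**5 + 14y**4 + 78y**3 + 91y**2 − 1504y − 5040 = (y**2 + 12y + 44)(y**3 + 2y**2 + 10y − 225) + (108y**2 + 756y + 4860)
  y**3 + 2y**2 + 10y − 225 = ((1/108)y − 5/108)(108y**2 + 756y + 4860) + (0)
Last nonzero remainder: 108y**2 + 756y + 4860. Dividing through by 108 gives the monic gcd y**2 + 7y + 45.
Cancel y**2 + 7y + 45 from numerator and denominator to get the reduced form.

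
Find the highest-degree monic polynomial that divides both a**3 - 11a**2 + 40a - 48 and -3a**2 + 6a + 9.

Euclidean algorithm in ℚ[a]:
  a**3 - 11a**2 + 40a - 48 = (-(1/3)a + 3)(-3a**2 + 6a + 9) + (25a - 75)
  -3a**2 + 6a + 9 = (-(3/25)a - 3/25)(25a - 75) + (0)
Last nonzero remainder: 25a - 75. Dividing through by 25 gives the monic gcd a - 3.

a - 3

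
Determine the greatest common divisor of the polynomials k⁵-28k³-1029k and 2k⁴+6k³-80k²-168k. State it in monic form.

k²+7k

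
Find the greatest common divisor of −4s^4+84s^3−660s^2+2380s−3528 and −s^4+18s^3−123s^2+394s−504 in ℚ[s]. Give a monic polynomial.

s^3−14s^2+67s−126

Euclidean algorithm in ℚ[s]:
  −4s^4+84s^3−660s^2+2380s−3528 = (4)(−s^4+18s^3−123s^2+394s−504) + (12s^3−168s^2+804s−1512)
  −s^4+18s^3−123s^2+394s−504 = (−(1/12)s+1/3)(12s^3−168s^2+804s−1512) + (0)
Last nonzero remainder: 12s^3−168s^2+804s−1512. Dividing through by 12 gives the monic gcd s^3−14s^2+67s−126.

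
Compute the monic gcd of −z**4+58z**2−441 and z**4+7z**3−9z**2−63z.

Apply the Euclidean algorithm:
  −z**4+58z**2−441 = (−1)(z**4+7z**3−9z**2−63z) + (7z**3+49z**2−63z−441)
  z**4+7z**3−9z**2−63z = ((1/7)z)(7z**3+49z**2−63z−441) + (0)
Last nonzero remainder: 7z**3+49z**2−63z−441. Dividing through by 7 gives the monic gcd z**3+7z**2−9z−63.

z**3+7z**2−9z−63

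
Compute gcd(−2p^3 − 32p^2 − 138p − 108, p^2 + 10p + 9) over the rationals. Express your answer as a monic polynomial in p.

p^2 + 10p + 9

Repeated division with remainder:
  −2p^3 − 32p^2 − 138p − 108 = (−2p − 12)(p^2 + 10p + 9) + (0)
The last nonzero remainder p^2 + 10p + 9 is already monic.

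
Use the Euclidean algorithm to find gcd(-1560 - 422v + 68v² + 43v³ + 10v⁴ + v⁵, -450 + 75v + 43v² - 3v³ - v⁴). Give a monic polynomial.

Euclidean algorithm in ℚ[v]:
  v⁵ + 10v⁴ + 43v³ + 68v² - 422v - 1560 = (-v - 7)(-v⁴ - 3v³ + 43v² + 75v - 450) + (65v³ + 444v² - 347v - 4710)
  -v⁴ - 3v³ + 43v² + 75v - 450 = (-(1/65)v + 249/4225)(65v³ + 444v² - 347v - 4710) + ((48564/4225)v² + (97128/4225)v - 145692/845)
  65v³ + 444v² - 347v - 4710 = ((274625/48564)v + 663325/24282)((48564/4225)v² + (97128/4225)v - 145692/845) + (0)
Last nonzero remainder: (48564/4225)v² + (97128/4225)v - 145692/845. Dividing through by 48564/4225 gives the monic gcd v² + 2v - 15.

-15 + 2v + v²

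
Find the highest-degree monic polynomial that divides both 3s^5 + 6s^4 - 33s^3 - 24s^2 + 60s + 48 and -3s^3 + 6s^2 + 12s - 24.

By polynomial division,
  3s^5 + 6s^4 - 33s^3 - 24s^2 + 60s + 48 = (-s^2 - 4s - 1)(-3s^3 + 6s^2 + 12s - 24) + (6s^2 - 24s + 24)
  -3s^3 + 6s^2 + 12s - 24 = (-(1/2)s - 1)(6s^2 - 24s + 24) + (0)
Last nonzero remainder: 6s^2 - 24s + 24. Dividing through by 6 gives the monic gcd s^2 - 4s + 4.

s^2 - 4s + 4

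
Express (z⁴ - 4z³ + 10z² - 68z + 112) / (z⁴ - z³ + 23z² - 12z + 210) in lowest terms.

(z² - 6z + 8)/(z² - 3z + 15)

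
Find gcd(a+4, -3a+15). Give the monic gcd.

1

Repeated division with remainder:
  a+4 = (-1/3)(-3a+15) + (9)
  -3a+15 = (-(1/3)a+5/3)(9) + (0)
The last nonzero remainder is the constant 9, so the polynomials are coprime and gcd = 1.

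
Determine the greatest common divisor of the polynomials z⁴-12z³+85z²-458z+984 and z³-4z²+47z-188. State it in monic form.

By polynomial division,
  z⁴-12z³+85z²-458z+984 = (z-8)(z³-4z²+47z-188) + (6z²+106z-520)
  z³-4z²+47z-188 = ((1/6)z-65/18)(6z²+106z-520) + ((4648/9)z-18592/9)
  6z²+106z-520 = ((27/2324)z+585/2324)((4648/9)z-18592/9) + (0)
Last nonzero remainder: (4648/9)z-18592/9. Dividing through by 4648/9 gives the monic gcd z-4.

z-4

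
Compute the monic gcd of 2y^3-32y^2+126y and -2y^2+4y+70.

y-7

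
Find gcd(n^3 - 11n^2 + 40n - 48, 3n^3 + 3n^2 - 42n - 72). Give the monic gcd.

Repeated division with remainder:
  n^3 - 11n^2 + 40n - 48 = (1/3)(3n^3 + 3n^2 - 42n - 72) + (-12n^2 + 54n - 24)
  3n^3 + 3n^2 - 42n - 72 = (-(1/4)n - 11/8)(-12n^2 + 54n - 24) + ((105/4)n - 105)
  -12n^2 + 54n - 24 = (-(16/35)n + 8/35)((105/4)n - 105) + (0)
Last nonzero remainder: (105/4)n - 105. Dividing through by 105/4 gives the monic gcd n - 4.

n - 4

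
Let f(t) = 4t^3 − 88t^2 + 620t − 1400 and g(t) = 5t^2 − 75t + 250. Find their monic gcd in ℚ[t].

By polynomial division,
  4t^3 − 88t^2 + 620t − 1400 = ((4/5)t − 28/5)(5t^2 − 75t + 250) + (0)
Last nonzero remainder: 5t^2 − 75t + 250. Dividing through by 5 gives the monic gcd t^2 − 15t + 50.

t^2 − 15t + 50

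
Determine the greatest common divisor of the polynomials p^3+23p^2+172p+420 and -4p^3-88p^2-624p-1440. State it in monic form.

Repeated division with remainder:
  p^3+23p^2+172p+420 = (-1/4)(-4p^3-88p^2-624p-1440) + (p^2+16p+60)
  -4p^3-88p^2-624p-1440 = (-4p-24)(p^2+16p+60) + (0)
The last nonzero remainder p^2+16p+60 is already monic.

p^2+16p+60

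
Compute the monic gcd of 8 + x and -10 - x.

1

By polynomial division,
  x + 8 = (-1)(-x - 10) + (-2)
  -x - 10 = ((1/2)x + 5)(-2) + (0)
The last nonzero remainder is the constant -2, so the polynomials are coprime and gcd = 1.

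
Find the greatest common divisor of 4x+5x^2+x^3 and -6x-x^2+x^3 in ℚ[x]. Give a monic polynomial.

By polynomial division,
  x^3+5x^2+4x = (x^3-x^2-6x) + (6x^2+10x)
  x^3-x^2-6x = ((1/6)x-4/9)(6x^2+10x) + (-(14/9)x)
  6x^2+10x = (-(27/7)x-45/7)(-(14/9)x) + (0)
Last nonzero remainder: -(14/9)x. Dividing through by -14/9 gives the monic gcd x.

x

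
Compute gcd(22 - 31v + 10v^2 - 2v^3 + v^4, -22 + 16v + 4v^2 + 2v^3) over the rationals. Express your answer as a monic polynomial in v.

-1 + v

Repeated division with remainder:
  v^4 - 2v^3 + 10v^2 - 31v + 22 = ((1/2)v - 2)(2v^3 + 4v^2 + 16v - 22) + (10v^2 + 12v - 22)
  2v^3 + 4v^2 + 16v - 22 = ((1/5)v + 4/25)(10v^2 + 12v - 22) + ((462/25)v - 462/25)
  10v^2 + 12v - 22 = ((125/231)v + 25/21)((462/25)v - 462/25) + (0)
Last nonzero remainder: (462/25)v - 462/25. Dividing through by 462/25 gives the monic gcd v - 1.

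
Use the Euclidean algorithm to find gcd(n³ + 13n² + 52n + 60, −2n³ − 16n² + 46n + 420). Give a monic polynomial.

n + 6

Repeated division with remainder:
  n³ + 13n² + 52n + 60 = (−1/2)(−2n³ − 16n² + 46n + 420) + (5n² + 75n + 270)
  −2n³ − 16n² + 46n + 420 = (−(2/5)n + 14/5)(5n² + 75n + 270) + (−56n − 336)
  5n² + 75n + 270 = (−(5/56)n − 45/56)(−56n − 336) + (0)
Last nonzero remainder: −56n − 336. Dividing through by −56 gives the monic gcd n + 6.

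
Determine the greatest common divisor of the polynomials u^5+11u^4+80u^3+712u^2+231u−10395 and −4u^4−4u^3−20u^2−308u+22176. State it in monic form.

Euclidean algorithm in ℚ[u]:
  u^5+11u^4+80u^3+712u^2+231u−10395 = (−(1/4)u−5/2)(−4u^4−4u^3−20u^2−308u+22176) + (65u^3+585u^2+5005u+45045)
  −4u^4−4u^3−20u^2−308u+22176 = (−(4/65)u+32/65)(65u^3+585u^2+5005u+45045) + (0)
Last nonzero remainder: 65u^3+585u^2+5005u+45045. Dividing through by 65 gives the monic gcd u^3+9u^2+77u+693.

u^3+9u^2+77u+693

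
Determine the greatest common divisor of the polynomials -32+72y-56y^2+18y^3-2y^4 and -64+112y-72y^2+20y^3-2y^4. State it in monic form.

-16+20y-8y^2+y^3

By polynomial division,
  -2y^4+18y^3-56y^2+72y-32 = (-2y^4+20y^3-72y^2+112y-64) + (-2y^3+16y^2-40y+32)
  -2y^4+20y^3-72y^2+112y-64 = (y-2)(-2y^3+16y^2-40y+32) + (0)
Last nonzero remainder: -2y^3+16y^2-40y+32. Dividing through by -2 gives the monic gcd y^3-8y^2+20y-16.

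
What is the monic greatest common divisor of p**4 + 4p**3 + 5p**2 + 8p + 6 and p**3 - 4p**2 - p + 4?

p + 1

Apply the Euclidean algorithm:
  p**4 + 4p**3 + 5p**2 + 8p + 6 = (p + 8)(p**3 - 4p**2 - p + 4) + (38p**2 + 12p - 26)
  p**3 - 4p**2 - p + 4 = ((1/38)p - 41/361)(38p**2 + 12p - 26) + ((378/361)p + 378/361)
  38p**2 + 12p - 26 = ((6859/189)p - 4693/189)((378/361)p + 378/361) + (0)
Last nonzero remainder: (378/361)p + 378/361. Dividing through by 378/361 gives the monic gcd p + 1.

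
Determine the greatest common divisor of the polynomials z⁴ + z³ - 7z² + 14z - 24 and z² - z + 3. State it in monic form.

z² - z + 3

Euclidean algorithm in ℚ[z]:
  z⁴ + z³ - 7z² + 14z - 24 = (z² + 2z - 8)(z² - z + 3) + (0)
The last nonzero remainder z² - z + 3 is already monic.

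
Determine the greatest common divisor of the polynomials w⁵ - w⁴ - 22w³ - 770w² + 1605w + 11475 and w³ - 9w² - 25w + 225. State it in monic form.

Repeated division with remainder:
  w⁵ - w⁴ - 22w³ - 770w² + 1605w + 11475 = (w² + 8w + 75)(w³ - 9w² - 25w + 225) + (-120w² + 1680w - 5400)
  w³ - 9w² - 25w + 225 = (-(1/120)w - 1/24)(-120w² + 1680w - 5400) + (0)
Last nonzero remainder: -120w² + 1680w - 5400. Dividing through by -120 gives the monic gcd w² - 14w + 45.

w² - 14w + 45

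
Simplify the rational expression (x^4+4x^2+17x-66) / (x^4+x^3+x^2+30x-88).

(x+3)/(x+4)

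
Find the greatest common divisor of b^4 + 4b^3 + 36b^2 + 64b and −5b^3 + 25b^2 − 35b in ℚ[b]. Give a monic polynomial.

b

Euclidean algorithm in ℚ[b]:
  b^4 + 4b^3 + 36b^2 + 64b = (−(1/5)b − 9/5)(−5b^3 + 25b^2 − 35b) + (74b^2 + b)
  −5b^3 + 25b^2 − 35b = (−(5/74)b + 1855/5476)(74b^2 + b) + (−(193515/5476)b)
  74b^2 + b = (−(405224/193515)b − 5476/193515)(−(193515/5476)b) + (0)
Last nonzero remainder: −(193515/5476)b. Dividing through by −193515/5476 gives the monic gcd b.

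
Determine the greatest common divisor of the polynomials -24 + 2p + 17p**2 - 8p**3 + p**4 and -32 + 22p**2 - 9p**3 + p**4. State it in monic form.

8 + 2p - 5p**2 + p**3

Euclidean algorithm in ℚ[p]:
  p**4 - 8p**3 + 17p**2 + 2p - 24 = (p**4 - 9p**3 + 22p**2 - 32) + (p**3 - 5p**2 + 2p + 8)
  p**4 - 9p**3 + 22p**2 - 32 = (p - 4)(p**3 - 5p**2 + 2p + 8) + (0)
The last nonzero remainder p**3 - 5p**2 + 2p + 8 is already monic.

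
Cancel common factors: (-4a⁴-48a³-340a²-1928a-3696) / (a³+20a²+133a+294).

Apply the Euclidean algorithm:
  -4a⁴-48a³-340a²-1928a-3696 = (-4a+32)(a³+20a²+133a+294) + (-448a²-5008a-13104)
  a³+20a²+133a+294 = (-(1/448)a-247/12544)(-448a²-5008a-13104) + ((4029/784)a+4029/112)
  -448a²-5008a-13104 = (-(351232/4029)a-489216/1343)((4029/784)a+4029/112) + (0)
Last nonzero remainder: (4029/784)a+4029/112. Dividing through by 4029/784 gives the monic gcd a+7.
Cancel a+7 from numerator and denominator to get the reduced form.

(-4a³-20a²-200a-528)/(a²+13a+42)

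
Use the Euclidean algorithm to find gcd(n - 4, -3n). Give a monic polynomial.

Repeated division with remainder:
  n - 4 = (-1/3)(-3n) + (-4)
  -3n = ((3/4)n)(-4) + (0)
The last nonzero remainder is the constant -4, so the polynomials are coprime and gcd = 1.

1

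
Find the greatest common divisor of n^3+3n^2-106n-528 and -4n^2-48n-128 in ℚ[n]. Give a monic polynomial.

By polynomial division,
  n^3+3n^2-106n-528 = (-(1/4)n+9/4)(-4n^2-48n-128) + (-30n-240)
  -4n^2-48n-128 = ((2/15)n+8/15)(-30n-240) + (0)
Last nonzero remainder: -30n-240. Dividing through by -30 gives the monic gcd n+8.

n+8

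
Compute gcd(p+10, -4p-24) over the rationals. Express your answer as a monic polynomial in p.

Apply the Euclidean algorithm:
  p+10 = (-1/4)(-4p-24) + (4)
  -4p-24 = (-p-6)(4) + (0)
The last nonzero remainder is the constant 4, so the polynomials are coprime and gcd = 1.

1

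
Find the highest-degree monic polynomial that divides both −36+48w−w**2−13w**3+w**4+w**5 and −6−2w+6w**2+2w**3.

−3+2w+w**2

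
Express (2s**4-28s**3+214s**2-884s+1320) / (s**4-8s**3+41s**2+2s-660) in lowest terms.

Apply the Euclidean algorithm:
  2s**4-28s**3+214s**2-884s+1320 = (2)(s**4-8s**3+41s**2+2s-660) + (-12s**3+132s**2-888s+2640)
  s**4-8s**3+41s**2+2s-660 = (-(1/12)s-1/4)(-12s**3+132s**2-888s+2640) + (0)
Last nonzero remainder: -12s**3+132s**2-888s+2640. Dividing through by -12 gives the monic gcd s**3-11s**2+74s-220.
Cancel s**3-11s**2+74s-220 from numerator and denominator to get the reduced form.

(2s-6)/(s+3)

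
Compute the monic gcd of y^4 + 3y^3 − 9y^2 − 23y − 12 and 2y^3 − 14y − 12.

y^2 − 2y − 3

Apply the Euclidean algorithm:
  y^4 + 3y^3 − 9y^2 − 23y − 12 = ((1/2)y + 3/2)(2y^3 − 14y − 12) + (−2y^2 + 4y + 6)
  2y^3 − 14y − 12 = (−y − 2)(−2y^2 + 4y + 6) + (0)
Last nonzero remainder: −2y^2 + 4y + 6. Dividing through by −2 gives the monic gcd y^2 − 2y − 3.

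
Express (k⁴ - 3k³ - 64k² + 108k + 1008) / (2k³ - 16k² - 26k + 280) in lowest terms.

(k² - 36)/(2k - 10)

Euclidean algorithm in ℚ[k]:
  k⁴ - 3k³ - 64k² + 108k + 1008 = ((1/2)k + 5/2)(2k³ - 16k² - 26k + 280) + (-11k² + 33k + 308)
  2k³ - 16k² - 26k + 280 = (-(2/11)k + 10/11)(-11k² + 33k + 308) + (0)
Last nonzero remainder: -11k² + 33k + 308. Dividing through by -11 gives the monic gcd k² - 3k - 28.
Cancel k² - 3k - 28 from numerator and denominator to get the reduced form.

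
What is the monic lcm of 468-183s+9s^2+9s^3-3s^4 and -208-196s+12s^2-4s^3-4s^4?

By polynomial division,
  -3s^4+9s^3+9s^2-183s+468 = (3/4)(-4s^4-4s^3+12s^2-196s-208) + (12s^3-36s+624)
  -4s^4-4s^3+12s^2-196s-208 = (-(1/3)s-1/3)(12s^3-36s+624) + (0)
Last nonzero remainder: 12s^3-36s+624. Dividing through by 12 gives the monic gcd s^3-3s+52.
Then lcm(f, g) = f·g / gcd(f, g); expanding and making the result monic gives the answer.

-156-95s+58s^2-6s^3-2s^4+s^5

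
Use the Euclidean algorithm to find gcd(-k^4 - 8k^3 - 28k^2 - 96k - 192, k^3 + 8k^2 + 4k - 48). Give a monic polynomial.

k + 4

Repeated division with remainder:
  -k^4 - 8k^3 - 28k^2 - 96k - 192 = (-k)(k^3 + 8k^2 + 4k - 48) + (-24k^2 - 144k - 192)
  k^3 + 8k^2 + 4k - 48 = (-(1/24)k - 1/12)(-24k^2 - 144k - 192) + (-16k - 64)
  -24k^2 - 144k - 192 = ((3/2)k + 3)(-16k - 64) + (0)
Last nonzero remainder: -16k - 64. Dividing through by -16 gives the monic gcd k + 4.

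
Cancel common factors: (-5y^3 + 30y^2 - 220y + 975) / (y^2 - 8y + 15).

Euclidean algorithm in ℚ[y]:
  -5y^3 + 30y^2 - 220y + 975 = (-5y - 10)(y^2 - 8y + 15) + (-225y + 1125)
  y^2 - 8y + 15 = (-(1/225)y + 1/75)(-225y + 1125) + (0)
Last nonzero remainder: -225y + 1125. Dividing through by -225 gives the monic gcd y - 5.
Cancel y - 5 from numerator and denominator to get the reduced form.

(-5y^2 + 5y - 195)/(y - 3)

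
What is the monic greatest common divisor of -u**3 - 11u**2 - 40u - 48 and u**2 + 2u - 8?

u + 4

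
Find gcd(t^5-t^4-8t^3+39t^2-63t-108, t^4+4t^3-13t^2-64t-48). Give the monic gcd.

t^2+5t+4

Repeated division with remainder:
  t^5-t^4-8t^3+39t^2-63t-108 = (t-5)(t^4+4t^3-13t^2-64t-48) + (25t^3+38t^2-335t-348)
  t^4+4t^3-13t^2-64t-48 = ((1/25)t+62/625)(25t^3+38t^2-335t-348) + (-(2106/625)t^2-(2106/125)t-8424/625)
  25t^3+38t^2-335t-348 = (-(15625/2106)t+18125/702)(-(2106/625)t^2-(2106/125)t-8424/625) + (0)
Last nonzero remainder: -(2106/625)t^2-(2106/125)t-8424/625. Dividing through by -2106/625 gives the monic gcd t^2+5t+4.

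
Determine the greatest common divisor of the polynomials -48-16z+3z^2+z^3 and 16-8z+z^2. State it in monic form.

Repeated division with remainder:
  z^3+3z^2-16z-48 = (z+11)(z^2-8z+16) + (56z-224)
  z^2-8z+16 = ((1/56)z-1/14)(56z-224) + (0)
Last nonzero remainder: 56z-224. Dividing through by 56 gives the monic gcd z-4.

-4+z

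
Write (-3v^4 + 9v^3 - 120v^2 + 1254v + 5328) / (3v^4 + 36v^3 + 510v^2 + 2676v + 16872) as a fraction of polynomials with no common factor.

(-v^2 + 5v + 24)/(v^2 + 10v + 76)

Euclidean algorithm in ℚ[v]:
  -3v^4 + 9v^3 - 120v^2 + 1254v + 5328 = (-1)(3v^4 + 36v^3 + 510v^2 + 2676v + 16872) + (45v^3 + 390v^2 + 3930v + 22200)
  3v^4 + 36v^3 + 510v^2 + 2676v + 16872 = ((1/15)v + 2/9)(45v^3 + 390v^2 + 3930v + 22200) + ((484/3)v^2 + (968/3)v + 35816/3)
  45v^3 + 390v^2 + 3930v + 22200 = ((135/484)v + 225/121)((484/3)v^2 + (968/3)v + 35816/3) + (0)
Last nonzero remainder: (484/3)v^2 + (968/3)v + 35816/3. Dividing through by 484/3 gives the monic gcd v^2 + 2v + 74.
Cancel v^2 + 2v + 74 from numerator and denominator to get the reduced form.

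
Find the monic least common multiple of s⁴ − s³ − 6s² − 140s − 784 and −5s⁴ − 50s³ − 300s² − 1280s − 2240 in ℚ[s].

s⁵ + 3s⁴ − 10s³ − 164s² − 1344s − 3136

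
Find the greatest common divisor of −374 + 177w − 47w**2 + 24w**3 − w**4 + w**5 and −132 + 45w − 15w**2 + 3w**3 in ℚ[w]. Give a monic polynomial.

11 − w + w**2

Repeated division with remainder:
  w**5 − w**4 + 24w**3 − 47w**2 + 177w − 374 = ((1/3)w**2 + (4/3)w + 29/3)(3w**3 − 15w**2 + 45w − 132) + (82w**2 − 82w + 902)
  3w**3 − 15w**2 + 45w − 132 = ((3/82)w − 6/41)(82w**2 − 82w + 902) + (0)
Last nonzero remainder: 82w**2 − 82w + 902. Dividing through by 82 gives the monic gcd w**2 − w + 11.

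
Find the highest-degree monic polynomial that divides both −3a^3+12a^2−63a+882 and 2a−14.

a−7

Euclidean algorithm in ℚ[a]:
  −3a^3+12a^2−63a+882 = (−(3/2)a^2−(9/2)a−63)(2a−14) + (0)
Last nonzero remainder: 2a−14. Dividing through by 2 gives the monic gcd a−7.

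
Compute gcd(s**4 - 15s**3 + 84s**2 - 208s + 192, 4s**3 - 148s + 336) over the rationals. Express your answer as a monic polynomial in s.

s**2 - 7s + 12

Euclidean algorithm in ℚ[s]:
  s**4 - 15s**3 + 84s**2 - 208s + 192 = ((1/4)s - 15/4)(4s**3 - 148s + 336) + (121s**2 - 847s + 1452)
  4s**3 - 148s + 336 = ((4/121)s + 28/121)(121s**2 - 847s + 1452) + (0)
Last nonzero remainder: 121s**2 - 847s + 1452. Dividing through by 121 gives the monic gcd s**2 - 7s + 12.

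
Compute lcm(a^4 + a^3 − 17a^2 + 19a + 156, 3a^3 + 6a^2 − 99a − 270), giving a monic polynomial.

By polynomial division,
  a^4 + a^3 − 17a^2 + 19a + 156 = ((1/3)a − 1/3)(3a^3 + 6a^2 − 99a − 270) + (18a^2 + 76a + 66)
  3a^3 + 6a^2 − 99a − 270 = ((1/6)a − 10/27)(18a^2 + 76a + 66) + (−(2210/27)a − 2210/9)
  18a^2 + 76a + 66 = (−(243/1105)a − 297/1105)(−(2210/27)a − 2210/9) + (0)
Last nonzero remainder: −(2210/27)a − 2210/9. Dividing through by −2210/27 gives the monic gcd a + 3.
Then lcm(f, g) = f·g / gcd(f, g); expanding and making the result monic gives the answer.

a^6 − 48a^4 + 6a^3 + 647a^2 − 726a − 4680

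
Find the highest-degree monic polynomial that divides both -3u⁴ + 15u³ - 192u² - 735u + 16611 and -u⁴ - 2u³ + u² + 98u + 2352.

u² - 49

Apply the Euclidean algorithm:
  -3u⁴ + 15u³ - 192u² - 735u + 16611 = (3)(-u⁴ - 2u³ + u² + 98u + 2352) + (21u³ - 195u² - 1029u + 9555)
  -u⁴ - 2u³ + u² + 98u + 2352 = (-(1/21)u - 79/147)(21u³ - 195u² - 1029u + 9555) + (-(7487/49)u² + 7487)
  21u³ - 195u² - 1029u + 9555 = (-(1029/7487)u + 9555/7487)(-(7487/49)u² + 7487) + (0)
Last nonzero remainder: -(7487/49)u² + 7487. Dividing through by -7487/49 gives the monic gcd u² - 49.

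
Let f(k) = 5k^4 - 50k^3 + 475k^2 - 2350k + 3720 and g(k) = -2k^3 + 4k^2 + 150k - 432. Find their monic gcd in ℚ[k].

k - 3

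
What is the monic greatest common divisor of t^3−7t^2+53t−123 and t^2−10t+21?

Euclidean algorithm in ℚ[t]:
  t^3−7t^2+53t−123 = (t+3)(t^2−10t+21) + (62t−186)
  t^2−10t+21 = ((1/62)t−7/62)(62t−186) + (0)
Last nonzero remainder: 62t−186. Dividing through by 62 gives the monic gcd t−3.

t−3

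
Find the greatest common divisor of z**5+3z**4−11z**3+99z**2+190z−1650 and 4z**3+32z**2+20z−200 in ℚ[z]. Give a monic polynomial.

By polynomial division,
  z**5+3z**4−11z**3+99z**2+190z−1650 = ((1/4)z**2−(5/4)z+6)(4z**3+32z**2+20z−200) + (−18z**2−180z−450)
  4z**3+32z**2+20z−200 = (−(2/9)z+4/9)(−18z**2−180z−450) + (0)
Last nonzero remainder: −18z**2−180z−450. Dividing through by −18 gives the monic gcd z**2+10z+25.

z**2+10z+25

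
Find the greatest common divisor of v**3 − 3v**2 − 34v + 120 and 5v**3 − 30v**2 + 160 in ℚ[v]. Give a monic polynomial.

Euclidean algorithm in ℚ[v]:
  v**3 − 3v**2 − 34v + 120 = (1/5)(5v**3 − 30v**2 + 160) + (3v**2 − 34v + 88)
  5v**3 − 30v**2 + 160 = ((5/3)v + 80/9)(3v**2 − 34v + 88) + ((1400/9)v − 5600/9)
  3v**2 − 34v + 88 = ((27/1400)v − 99/700)((1400/9)v − 5600/9) + (0)
Last nonzero remainder: (1400/9)v − 5600/9. Dividing through by 1400/9 gives the monic gcd v − 4.

v − 4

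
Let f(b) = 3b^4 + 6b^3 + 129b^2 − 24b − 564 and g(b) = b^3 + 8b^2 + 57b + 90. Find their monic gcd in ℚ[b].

b + 2

By polynomial division,
  3b^4 + 6b^3 + 129b^2 − 24b − 564 = (3b − 18)(b^3 + 8b^2 + 57b + 90) + (102b^2 + 732b + 1056)
  b^3 + 8b^2 + 57b + 90 = ((1/102)b + 7/867)(102b^2 + 732b + 1056) + ((11773/289)b + 23546/289)
  102b^2 + 732b + 1056 = ((29478/11773)b + 152592/11773)((11773/289)b + 23546/289) + (0)
Last nonzero remainder: (11773/289)b + 23546/289. Dividing through by 11773/289 gives the monic gcd b + 2.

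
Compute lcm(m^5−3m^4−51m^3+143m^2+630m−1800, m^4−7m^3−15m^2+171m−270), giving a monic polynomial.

Euclidean algorithm in ℚ[m]:
  m^5−3m^4−51m^3+143m^2+630m−1800 = (m+4)(m^4−7m^3−15m^2+171m−270) + (−8m^3+32m^2+216m−720)
  m^4−7m^3−15m^2+171m−270 = (−(1/8)m+3/8)(−8m^3+32m^2+216m−720) + (0)
Last nonzero remainder: −8m^3+32m^2+216m−720. Dividing through by −8 gives the monic gcd m^3−4m^2−27m+90.
Then lcm(f, g) = f·g / gcd(f, g); expanding and making the result monic gives the answer.

m^6−6m^5−42m^4+296m^3+201m^2−3690m+5400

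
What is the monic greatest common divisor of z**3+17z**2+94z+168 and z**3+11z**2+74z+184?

z+4

By polynomial division,
  z**3+17z**2+94z+168 = (z**3+11z**2+74z+184) + (6z**2+20z-16)
  z**3+11z**2+74z+184 = ((1/6)z+23/18)(6z**2+20z-16) + ((460/9)z+1840/9)
  6z**2+20z-16 = ((27/230)z-9/115)((460/9)z+1840/9) + (0)
Last nonzero remainder: (460/9)z+1840/9. Dividing through by 460/9 gives the monic gcd z+4.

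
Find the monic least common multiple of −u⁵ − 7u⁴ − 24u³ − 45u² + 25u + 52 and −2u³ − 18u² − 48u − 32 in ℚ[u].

By polynomial division,
  −u⁵ − 7u⁴ − 24u³ − 45u² + 25u + 52 = ((1/2)u² − u + 9)(−2u³ − 18u² − 48u − 32) + (85u² + 425u + 340)
  −2u³ − 18u² − 48u − 32 = (−(2/85)u − 8/85)(85u² + 425u + 340) + (0)
Last nonzero remainder: 85u² + 425u + 340. Dividing through by 85 gives the monic gcd u² + 5u + 4.
Then lcm(f, g) = f·g / gcd(f, g); expanding and making the result monic gives the answer.

u⁶ + 11u⁵ + 52u⁴ + 141u³ + 155u² − 152u − 208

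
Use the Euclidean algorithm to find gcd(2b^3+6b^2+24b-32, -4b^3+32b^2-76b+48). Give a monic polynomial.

b-1

Euclidean algorithm in ℚ[b]:
  2b^3+6b^2+24b-32 = (-1/2)(-4b^3+32b^2-76b+48) + (22b^2-14b-8)
  -4b^3+32b^2-76b+48 = (-(2/11)b+162/121)(22b^2-14b-8) + (-(7104/121)b+7104/121)
  22b^2-14b-8 = (-(1331/3552)b-121/888)(-(7104/121)b+7104/121) + (0)
Last nonzero remainder: -(7104/121)b+7104/121. Dividing through by -7104/121 gives the monic gcd b-1.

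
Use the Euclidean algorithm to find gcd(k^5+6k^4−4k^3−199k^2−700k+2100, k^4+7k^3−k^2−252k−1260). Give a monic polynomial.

Euclidean algorithm in ℚ[k]:
  k^5+6k^4−4k^3−199k^2−700k+2100 = (k−1)(k^4+7k^3−k^2−252k−1260) + (4k^3+52k^2+308k+840)
  k^4+7k^3−k^2−252k−1260 = ((1/4)k−3/2)(4k^3+52k^2+308k+840) + (0)
Last nonzero remainder: 4k^3+52k^2+308k+840. Dividing through by 4 gives the monic gcd k^3+13k^2+77k+210.

k^3+13k^2+77k+210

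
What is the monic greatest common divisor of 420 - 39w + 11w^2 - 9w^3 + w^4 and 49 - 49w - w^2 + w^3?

-7 + w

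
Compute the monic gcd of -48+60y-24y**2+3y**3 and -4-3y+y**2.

Apply the Euclidean algorithm:
  3y**3-24y**2+60y-48 = (3y-15)(y**2-3y-4) + (27y-108)
  y**2-3y-4 = ((1/27)y+1/27)(27y-108) + (0)
Last nonzero remainder: 27y-108. Dividing through by 27 gives the monic gcd y-4.

-4+y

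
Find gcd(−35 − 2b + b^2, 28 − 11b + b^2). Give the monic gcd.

−7 + b

Euclidean algorithm in ℚ[b]:
  b^2 − 2b − 35 = (b^2 − 11b + 28) + (9b − 63)
  b^2 − 11b + 28 = ((1/9)b − 4/9)(9b − 63) + (0)
Last nonzero remainder: 9b − 63. Dividing through by 9 gives the monic gcd b − 7.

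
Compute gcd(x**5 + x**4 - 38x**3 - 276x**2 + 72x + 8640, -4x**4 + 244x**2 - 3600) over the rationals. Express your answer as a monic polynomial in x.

x**2 - 36

By polynomial division,
  x**5 + x**4 - 38x**3 - 276x**2 + 72x + 8640 = (-(1/4)x - 1/4)(-4x**4 + 244x**2 - 3600) + (23x**3 - 215x**2 - 828x + 7740)
  -4x**4 + 244x**2 - 3600 = (-(4/23)x - 860/529)(23x**3 - 215x**2 - 828x + 7740) + (-(132000/529)x**2 + 4752000/529)
  23x**3 - 215x**2 - 828x + 7740 = (-(12167/132000)x + 22747/26400)(-(132000/529)x**2 + 4752000/529) + (0)
Last nonzero remainder: -(132000/529)x**2 + 4752000/529. Dividing through by -132000/529 gives the monic gcd x**2 - 36.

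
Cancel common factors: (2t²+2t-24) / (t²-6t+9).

(2t+8)/(t-3)

By polynomial division,
  2t²+2t-24 = (2)(t²-6t+9) + (14t-42)
  t²-6t+9 = ((1/14)t-3/14)(14t-42) + (0)
Last nonzero remainder: 14t-42. Dividing through by 14 gives the monic gcd t-3.
Cancel t-3 from numerator and denominator to get the reduced form.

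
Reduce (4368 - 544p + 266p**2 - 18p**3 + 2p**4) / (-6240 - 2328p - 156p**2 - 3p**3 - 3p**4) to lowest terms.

(-42 + 2p - 2p**2)/(60 + 27p + 3p**2)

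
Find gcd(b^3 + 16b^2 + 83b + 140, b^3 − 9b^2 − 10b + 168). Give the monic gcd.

By polynomial division,
  b^3 + 16b^2 + 83b + 140 = (b^3 − 9b^2 − 10b + 168) + (25b^2 + 93b − 28)
  b^3 − 9b^2 − 10b + 168 = ((1/25)b − 318/625)(25b^2 + 93b − 28) + ((24024/625)b + 96096/625)
  25b^2 + 93b − 28 = ((15625/24024)b − 625/3432)((24024/625)b + 96096/625) + (0)
Last nonzero remainder: (24024/625)b + 96096/625. Dividing through by 24024/625 gives the monic gcd b + 4.

b + 4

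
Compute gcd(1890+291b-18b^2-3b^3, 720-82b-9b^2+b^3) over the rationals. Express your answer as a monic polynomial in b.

-90-b+b^2

Apply the Euclidean algorithm:
  -3b^3-18b^2+291b+1890 = (-3)(b^3-9b^2-82b+720) + (-45b^2+45b+4050)
  b^3-9b^2-82b+720 = (-(1/45)b+8/45)(-45b^2+45b+4050) + (0)
Last nonzero remainder: -45b^2+45b+4050. Dividing through by -45 gives the monic gcd b^2-b-90.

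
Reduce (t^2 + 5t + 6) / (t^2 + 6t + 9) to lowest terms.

Repeated division with remainder:
  t^2 + 5t + 6 = (t^2 + 6t + 9) + (-t - 3)
  t^2 + 6t + 9 = (-t - 3)(-t - 3) + (0)
Last nonzero remainder: -t - 3. Dividing through by -1 gives the monic gcd t + 3.
Cancel t + 3 from numerator and denominator to get the reduced form.

(t + 2)/(t + 3)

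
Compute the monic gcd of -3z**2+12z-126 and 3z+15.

1

By polynomial division,
  -3z**2+12z-126 = (-z+9)(3z+15) + (-261)
  3z+15 = (-(1/87)z-5/87)(-261) + (0)
The last nonzero remainder is the constant -261, so the polynomials are coprime and gcd = 1.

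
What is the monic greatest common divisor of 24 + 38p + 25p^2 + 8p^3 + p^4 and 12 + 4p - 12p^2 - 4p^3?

By polynomial division,
  p^4 + 8p^3 + 25p^2 + 38p + 24 = (-(1/4)p - 5/4)(-4p^3 - 12p^2 + 4p + 12) + (11p^2 + 46p + 39)
  -4p^3 - 12p^2 + 4p + 12 = (-(4/11)p + 52/121)(11p^2 + 46p + 39) + (-(192/121)p - 576/121)
  11p^2 + 46p + 39 = (-(1331/192)p - 1573/192)(-(192/121)p - 576/121) + (0)
Last nonzero remainder: -(192/121)p - 576/121. Dividing through by -192/121 gives the monic gcd p + 3.

3 + p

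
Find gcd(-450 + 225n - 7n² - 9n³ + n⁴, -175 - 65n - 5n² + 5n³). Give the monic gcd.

-5 + n

By polynomial division,
  n⁴ - 9n³ - 7n² + 225n - 450 = ((1/5)n - 8/5)(5n³ - 5n² - 65n - 175) + (-2n² + 156n - 730)
  5n³ - 5n² - 65n - 175 = (-(5/2)n - 385/2)(-2n² + 156n - 730) + (28140n - 140700)
  -2n² + 156n - 730 = (-(1/14070)n + 73/14070)(28140n - 140700) + (0)
Last nonzero remainder: 28140n - 140700. Dividing through by 28140 gives the monic gcd n - 5.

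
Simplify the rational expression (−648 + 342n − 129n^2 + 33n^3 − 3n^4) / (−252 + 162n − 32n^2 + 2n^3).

Euclidean algorithm in ℚ[n]:
  −3n^4 + 33n^3 − 129n^2 + 342n − 648 = (−(3/2)n − 15/2)(2n^3 − 32n^2 + 162n − 252) + (−126n^2 + 1179n − 2538)
  2n^3 − 32n^2 + 162n − 252 = (−(1/63)n + 31/294)(−126n^2 + 1179n − 2538) + (−(255/98)n + 765/49)
  −126n^2 + 1179n − 2538 = ((4116/85)n − 13818/85)(−(255/98)n + 765/49) + (0)
Last nonzero remainder: −(255/98)n + 765/49. Dividing through by −255/98 gives the monic gcd n − 6.
Cancel n − 6 from numerator and denominator to get the reduced form.

(108 − 39n + 15n^2 − 3n^3)/(42 − 20n + 2n^2)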